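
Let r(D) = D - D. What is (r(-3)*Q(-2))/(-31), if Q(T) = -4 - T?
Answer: 0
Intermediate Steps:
r(D) = 0
(r(-3)*Q(-2))/(-31) = (0*(-4 - 1*(-2)))/(-31) = -0*(-4 + 2) = -0*(-2) = -1/31*0 = 0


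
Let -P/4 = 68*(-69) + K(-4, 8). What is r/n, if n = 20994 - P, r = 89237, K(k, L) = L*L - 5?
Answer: 89237/2462 ≈ 36.246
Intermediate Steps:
K(k, L) = -5 + L² (K(k, L) = L² - 5 = -5 + L²)
P = 18532 (P = -4*(68*(-69) + (-5 + 8²)) = -4*(-4692 + (-5 + 64)) = -4*(-4692 + 59) = -4*(-4633) = 18532)
n = 2462 (n = 20994 - 1*18532 = 20994 - 18532 = 2462)
r/n = 89237/2462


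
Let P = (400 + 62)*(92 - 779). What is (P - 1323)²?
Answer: 101580526089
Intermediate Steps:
P = -317394 (P = 462*(-687) = -317394)
(P - 1323)² = (-317394 - 1323)² = (-318717)² = 101580526089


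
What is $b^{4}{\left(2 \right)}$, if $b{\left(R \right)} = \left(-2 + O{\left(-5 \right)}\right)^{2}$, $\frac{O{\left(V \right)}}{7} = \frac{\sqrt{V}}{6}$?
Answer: $\frac{11381524081}{1679616} - \frac{92559733 i \sqrt{5}}{17496} \approx 6776.3 - 11830.0 i$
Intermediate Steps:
$O{\left(V \right)} = \frac{7 \sqrt{V}}{6}$ ($O{\left(V \right)} = 7 \frac{\sqrt{V}}{6} = \frac{7 \sqrt{V}}{6}$)
$b{\left(R \right)} = \left(-2 + \frac{7 i \sqrt{5}}{6}\right)^{2}$ ($b{\left(R \right)} = \left(-2 + \frac{7 \sqrt{-5}}{6}\right)^{2} = \left(-2 + \frac{7 i \sqrt{5}}{6}\right)^{2}$)
$b^{4}{\left(2 \right)} = \left(\frac{\left(12 - 7 i \sqrt{5}\right)^{2}}{36}\right)^{4} = \frac{\left(12 - 7 i \sqrt{5}\right)^{8}}{1679616}$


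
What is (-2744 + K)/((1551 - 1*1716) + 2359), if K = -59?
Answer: -2803/2194 ≈ -1.2776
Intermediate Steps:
(-2744 + K)/((1551 - 1*1716) + 2359) = (-2744 - 59)/((1551 - 1*1716) + 2359) = -2803/((1551 - 1716) + 2359) = -2803/(-165 + 2359) = -2803/2194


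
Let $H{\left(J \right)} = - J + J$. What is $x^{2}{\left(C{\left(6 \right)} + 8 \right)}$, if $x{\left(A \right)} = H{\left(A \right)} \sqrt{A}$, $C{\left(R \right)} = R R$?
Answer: $0$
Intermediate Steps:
$H{\left(J \right)} = 0$
$C{\left(R \right)} = R^{2}$
$x{\left(A \right)} = 0$ ($x{\left(A \right)} = 0 \sqrt{A} = 0$)
$x^{2}{\left(C{\left(6 \right)} + 8 \right)} = 0^{2} = 0$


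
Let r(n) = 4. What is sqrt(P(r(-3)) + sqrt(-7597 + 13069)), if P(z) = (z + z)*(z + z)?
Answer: 2*sqrt(16 + 3*sqrt(38)) ≈ 11.746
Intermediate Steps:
P(z) = 4*z**2 (P(z) = (2*z)*(2*z) = 4*z**2)
sqrt(P(r(-3)) + sqrt(-7597 + 13069)) = sqrt(4*4**2 + sqrt(-7597 + 13069)) = sqrt(4*16 + sqrt(5472)) = sqrt(64 + 12*sqrt(38))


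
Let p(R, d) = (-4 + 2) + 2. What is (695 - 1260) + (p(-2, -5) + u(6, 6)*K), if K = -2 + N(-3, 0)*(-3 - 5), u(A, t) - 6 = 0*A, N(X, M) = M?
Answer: -577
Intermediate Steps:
p(R, d) = 0 (p(R, d) = -2 + 2 = 0)
u(A, t) = 6 (u(A, t) = 6 + 0*A = 6 + 0 = 6)
K = -2 (K = -2 + 0*(-3 - 5) = -2 + 0*(-8) = -2 + 0 = -2)
(695 - 1260) + (p(-2, -5) + u(6, 6)*K) = (695 - 1260) + (0 + 6*(-2)) = -565 + (0 - 12) = -565 - 12 = -577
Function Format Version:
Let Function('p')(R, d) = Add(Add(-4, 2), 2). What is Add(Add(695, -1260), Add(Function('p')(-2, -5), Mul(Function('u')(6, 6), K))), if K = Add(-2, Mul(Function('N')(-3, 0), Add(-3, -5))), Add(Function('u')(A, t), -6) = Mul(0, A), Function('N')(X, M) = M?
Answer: -577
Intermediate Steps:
Function('p')(R, d) = 0 (Function('p')(R, d) = Add(-2, 2) = 0)
Function('u')(A, t) = 6 (Function('u')(A, t) = Add(6, Mul(0, A)) = Add(6, 0) = 6)
K = -2 (K = Add(-2, Mul(0, Add(-3, -5))) = Add(-2, Mul(0, -8)) = Add(-2, 0) = -2)
Add(Add(695, -1260), Add(Function('p')(-2, -5), Mul(Function('u')(6, 6), K))) = Add(Add(695, -1260), Add(0, Mul(6, -2))) = Add(-565, Add(0, -12)) = Add(-565, -12) = -577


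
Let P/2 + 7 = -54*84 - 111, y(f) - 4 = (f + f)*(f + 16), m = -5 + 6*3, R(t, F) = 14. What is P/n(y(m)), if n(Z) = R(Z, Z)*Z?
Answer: -2327/2653 ≈ -0.87712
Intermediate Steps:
m = 13 (m = -5 + 18 = 13)
y(f) = 4 + 2*f*(16 + f) (y(f) = 4 + (f + f)*(f + 16) = 4 + (2*f)*(16 + f) = 4 + 2*f*(16 + f))
P = -9308 (P = -14 + 2*(-54*84 - 111) = -14 + 2*(-4536 - 111) = -14 + 2*(-4647) = -14 - 9294 = -9308)
n(Z) = 14*Z
P/n(y(m)) = -9308*1/(14*(4 + 2*13**2 + 32*13)) = -9308*1/(14*(4 + 2*169 + 416)) = -9308*1/(14*(4 + 338 + 416)) = -9308/(14*758) = -9308/10612 = -9308*1/10612 = -2327/2653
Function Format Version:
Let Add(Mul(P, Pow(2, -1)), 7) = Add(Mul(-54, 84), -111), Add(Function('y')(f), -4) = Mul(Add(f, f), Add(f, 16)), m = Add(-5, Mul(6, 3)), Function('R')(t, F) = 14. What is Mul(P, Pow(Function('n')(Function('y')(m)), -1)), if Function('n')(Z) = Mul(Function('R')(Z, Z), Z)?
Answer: Rational(-2327, 2653) ≈ -0.87712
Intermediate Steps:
m = 13 (m = Add(-5, 18) = 13)
Function('y')(f) = Add(4, Mul(2, f, Add(16, f))) (Function('y')(f) = Add(4, Mul(Add(f, f), Add(f, 16))) = Add(4, Mul(Mul(2, f), Add(16, f))) = Add(4, Mul(2, f, Add(16, f))))
P = -9308 (P = Add(-14, Mul(2, Add(Mul(-54, 84), -111))) = Add(-14, Mul(2, Add(-4536, -111))) = Add(-14, Mul(2, -4647)) = Add(-14, -9294) = -9308)
Function('n')(Z) = Mul(14, Z)
Mul(P, Pow(Function('n')(Function('y')(m)), -1)) = Mul(-9308, Pow(Mul(14, Add(4, Mul(2, Pow(13, 2)), Mul(32, 13))), -1)) = Mul(-9308, Pow(Mul(14, Add(4, Mul(2, 169), 416)), -1)) = Mul(-9308, Pow(Mul(14, Add(4, 338, 416)), -1)) = Mul(-9308, Pow(Mul(14, 758), -1)) = Mul(-9308, Pow(10612, -1)) = Mul(-9308, Rational(1, 10612)) = Rational(-2327, 2653)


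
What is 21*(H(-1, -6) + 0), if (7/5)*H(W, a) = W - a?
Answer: 75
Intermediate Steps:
H(W, a) = -5*a/7 + 5*W/7 (H(W, a) = 5*(W - a)/7 = -5*a/7 + 5*W/7)
21*(H(-1, -6) + 0) = 21*((-5/7*(-6) + (5/7)*(-1)) + 0) = 21*((30/7 - 5/7) + 0) = 21*(25/7 + 0) = 21*(25/7) = 75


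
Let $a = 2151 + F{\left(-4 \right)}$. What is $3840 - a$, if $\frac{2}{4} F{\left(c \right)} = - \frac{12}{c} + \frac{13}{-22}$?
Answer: $\frac{18526}{11} \approx 1684.2$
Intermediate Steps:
$F{\left(c \right)} = - \frac{13}{11} - \frac{24}{c}$ ($F{\left(c \right)} = 2 \left(- \frac{12}{c} + \frac{13}{-22}\right) = 2 \left(- \frac{12}{c} + 13 \left(- \frac{1}{22}\right)\right) = 2 \left(- \frac{12}{c} - \frac{13}{22}\right) = 2 \left(- \frac{13}{22} - \frac{12}{c}\right) = - \frac{13}{11} - \frac{24}{c}$)
$a = \frac{23714}{11}$ ($a = 2151 - \left(\frac{13}{11} + \frac{24}{-4}\right) = 2151 - - \frac{53}{11} = 2151 + \left(- \frac{13}{11} + 6\right) = 2151 + \frac{53}{11} = \frac{23714}{11} \approx 2155.8$)
$3840 - a = 3840 - \frac{23714}{11} = \frac{18526}{11}$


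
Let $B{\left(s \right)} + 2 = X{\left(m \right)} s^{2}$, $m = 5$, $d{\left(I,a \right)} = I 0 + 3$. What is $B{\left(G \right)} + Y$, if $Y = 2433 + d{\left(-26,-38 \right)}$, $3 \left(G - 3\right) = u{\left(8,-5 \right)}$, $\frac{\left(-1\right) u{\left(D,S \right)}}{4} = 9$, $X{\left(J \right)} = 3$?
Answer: $2677$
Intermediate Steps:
$d{\left(I,a \right)} = 3$ ($d{\left(I,a \right)} = 0 + 3 = 3$)
$u{\left(D,S \right)} = -36$ ($u{\left(D,S \right)} = \left(-4\right) 9 = -36$)
$G = -9$ ($G = 3 + \frac{1}{3} \left(-36\right) = 3 - 12 = -9$)
$B{\left(s \right)} = -2 + 3 s^{2}$
$Y = 2436$ ($Y = 2433 + 3 = 2436$)
$B{\left(G \right)} + Y = \left(-2 + 3 \left(-9\right)^{2}\right) + 2436 = \left(-2 + 3 \cdot 81\right) + 2436 = \left(-2 + 243\right) + 2436 = 241 + 2436 = 2677$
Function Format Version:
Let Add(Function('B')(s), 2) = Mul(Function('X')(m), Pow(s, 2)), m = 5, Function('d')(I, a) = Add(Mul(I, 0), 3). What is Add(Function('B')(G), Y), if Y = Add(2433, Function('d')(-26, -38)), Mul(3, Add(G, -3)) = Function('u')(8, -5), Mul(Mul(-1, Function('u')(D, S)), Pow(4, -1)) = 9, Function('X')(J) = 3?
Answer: 2677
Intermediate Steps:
Function('d')(I, a) = 3 (Function('d')(I, a) = Add(0, 3) = 3)
Function('u')(D, S) = -36 (Function('u')(D, S) = Mul(-4, 9) = -36)
G = -9 (G = Add(3, Mul(Rational(1, 3), -36)) = Add(3, -12) = -9)
Function('B')(s) = Add(-2, Mul(3, Pow(s, 2)))
Y = 2436 (Y = Add(2433, 3) = 2436)
Add(Function('B')(G), Y) = Add(Add(-2, Mul(3, Pow(-9, 2))), 2436) = Add(Add(-2, Mul(3, 81)), 2436) = Add(Add(-2, 243), 2436) = Add(241, 2436) = 2677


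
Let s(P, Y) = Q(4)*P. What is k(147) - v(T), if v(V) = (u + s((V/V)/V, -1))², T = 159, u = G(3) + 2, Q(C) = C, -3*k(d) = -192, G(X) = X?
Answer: 979583/25281 ≈ 38.748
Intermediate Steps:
k(d) = 64 (k(d) = -⅓*(-192) = 64)
s(P, Y) = 4*P
u = 5 (u = 3 + 2 = 5)
v(V) = (5 + 4/V)² (v(V) = (5 + 4*((V/V)/V))² = (5 + 4*(1/V))² = (5 + 4/V)²)
k(147) - v(T) = 64 - (4 + 5*159)²/159² = 64 - (4 + 795)²/25281 = 64 - 799²/25281 = 64 - 638401/25281 = 979583/25281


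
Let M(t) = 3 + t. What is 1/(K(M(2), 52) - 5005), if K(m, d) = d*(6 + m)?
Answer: -1/4433 ≈ -0.00022558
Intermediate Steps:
1/(K(M(2), 52) - 5005) = 1/(52*(6 + (3 + 2)) - 5005) = 1/(52*(6 + 5) - 5005) = 1/(52*11 - 5005) = 1/(572 - 5005) = 1/(-4433) = -1/4433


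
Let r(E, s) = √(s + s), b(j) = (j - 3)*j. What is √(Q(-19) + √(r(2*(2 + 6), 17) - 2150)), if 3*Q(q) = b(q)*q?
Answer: √(-23826 + 9*I*√(2150 - √34))/3 ≈ 0.44997 + 51.454*I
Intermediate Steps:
b(j) = j*(-3 + j) (b(j) = (-3 + j)*j = j*(-3 + j))
r(E, s) = √2*√s (r(E, s) = √(2*s) = √2*√s)
Q(q) = q²*(-3 + q)/3 (Q(q) = ((q*(-3 + q))*q)/3 = (q²*(-3 + q))/3 = q²*(-3 + q)/3)
√(Q(-19) + √(r(2*(2 + 6), 17) - 2150)) = √((⅓)*(-19)²*(-3 - 19) + √(√2*√17 - 2150)) = √((⅓)*361*(-22) + √(√34 - 2150)) = √(-7942/3 + √(-2150 + √34))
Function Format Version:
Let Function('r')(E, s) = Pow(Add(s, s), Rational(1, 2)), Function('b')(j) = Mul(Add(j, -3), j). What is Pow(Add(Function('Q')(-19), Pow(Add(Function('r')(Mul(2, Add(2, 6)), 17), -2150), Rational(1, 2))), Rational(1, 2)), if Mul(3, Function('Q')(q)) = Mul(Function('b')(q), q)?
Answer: Mul(Rational(1, 3), Pow(Add(-23826, Mul(9, I, Pow(Add(2150, Mul(-1, Pow(34, Rational(1, 2)))), Rational(1, 2)))), Rational(1, 2))) ≈ Add(0.44997, Mul(51.454, I))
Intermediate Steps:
Function('b')(j) = Mul(j, Add(-3, j)) (Function('b')(j) = Mul(Add(-3, j), j) = Mul(j, Add(-3, j)))
Function('r')(E, s) = Mul(Pow(2, Rational(1, 2)), Pow(s, Rational(1, 2))) (Function('r')(E, s) = Pow(Mul(2, s), Rational(1, 2)) = Mul(Pow(2, Rational(1, 2)), Pow(s, Rational(1, 2))))
Function('Q')(q) = Mul(Rational(1, 3), Pow(q, 2), Add(-3, q)) (Function('Q')(q) = Mul(Rational(1, 3), Mul(Mul(q, Add(-3, q)), q)) = Mul(Rational(1, 3), Mul(Pow(q, 2), Add(-3, q))) = Mul(Rational(1, 3), Pow(q, 2), Add(-3, q)))
Pow(Add(Function('Q')(-19), Pow(Add(Function('r')(Mul(2, Add(2, 6)), 17), -2150), Rational(1, 2))), Rational(1, 2)) = Pow(Add(Mul(Rational(1, 3), Pow(-19, 2), Add(-3, -19)), Pow(Add(Mul(Pow(2, Rational(1, 2)), Pow(17, Rational(1, 2))), -2150), Rational(1, 2))), Rational(1, 2)) = Pow(Add(Mul(Rational(1, 3), 361, -22), Pow(Add(Pow(34, Rational(1, 2)), -2150), Rational(1, 2))), Rational(1, 2)) = Pow(Add(Rational(-7942, 3), Pow(Add(-2150, Pow(34, Rational(1, 2))), Rational(1, 2))), Rational(1, 2))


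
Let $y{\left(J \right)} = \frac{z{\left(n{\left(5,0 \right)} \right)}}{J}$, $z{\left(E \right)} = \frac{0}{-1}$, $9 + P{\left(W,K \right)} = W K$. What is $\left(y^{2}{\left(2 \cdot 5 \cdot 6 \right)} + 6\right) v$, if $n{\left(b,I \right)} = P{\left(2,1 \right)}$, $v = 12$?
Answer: $72$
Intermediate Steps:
$P{\left(W,K \right)} = -9 + K W$ ($P{\left(W,K \right)} = -9 + W K = -9 + K W$)
$n{\left(b,I \right)} = -7$ ($n{\left(b,I \right)} = -9 + 1 \cdot 2 = -9 + 2 = -7$)
$z{\left(E \right)} = 0$ ($z{\left(E \right)} = 0 \left(-1\right) = 0$)
$y{\left(J \right)} = 0$ ($y{\left(J \right)} = \frac{0}{J} = 0$)
$\left(y^{2}{\left(2 \cdot 5 \cdot 6 \right)} + 6\right) v = \left(0^{2} + 6\right) 12 = \left(0 + 6\right) 12 = 6 \cdot 12 = 72$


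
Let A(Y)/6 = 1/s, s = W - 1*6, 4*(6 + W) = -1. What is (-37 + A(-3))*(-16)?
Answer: 29392/49 ≈ 599.84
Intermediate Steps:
W = -25/4 (W = -6 + (¼)*(-1) = -6 - ¼ = -25/4 ≈ -6.2500)
s = -49/4 (s = -25/4 - 1*6 = -25/4 - 6 = -49/4 ≈ -12.250)
A(Y) = -24/49 (A(Y) = 6/(-49/4) = 6*(-4/49) = -24/49)
(-37 + A(-3))*(-16) = (-37 - 24/49)*(-16) = -1837/49*(-16) = 29392/49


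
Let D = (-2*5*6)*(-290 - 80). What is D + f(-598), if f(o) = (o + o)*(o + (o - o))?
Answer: 737408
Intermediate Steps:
f(o) = 2*o² (f(o) = (2*o)*(o + 0) = (2*o)*o = 2*o²)
D = 22200 (D = -10*6*(-370) = -60*(-370) = 22200)
D + f(-598) = 22200 + 2*(-598)² = 22200 + 2*357604 = 22200 + 715208 = 737408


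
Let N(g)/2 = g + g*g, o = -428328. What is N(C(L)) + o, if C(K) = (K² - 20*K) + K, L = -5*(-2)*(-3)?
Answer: 3896412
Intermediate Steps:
L = -30 (L = 10*(-3) = -30)
C(K) = K² - 19*K
N(g) = 2*g + 2*g² (N(g) = 2*(g + g*g) = 2*(g + g²) = 2*g + 2*g²)
N(C(L)) + o = 2*(-30*(-19 - 30))*(1 - 30*(-19 - 30)) - 428328 = 2*(-30*(-49))*(1 - 30*(-49)) - 428328 = 2*1470*(1 + 1470) - 428328 = 2*1470*1471 - 428328 = 4324740 - 428328 = 3896412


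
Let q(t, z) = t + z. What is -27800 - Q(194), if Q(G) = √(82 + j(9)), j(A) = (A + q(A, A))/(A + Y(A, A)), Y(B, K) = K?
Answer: -27800 - √334/2 ≈ -27809.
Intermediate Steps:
j(A) = 3/2 (j(A) = (A + (A + A))/(A + A) = (A + 2*A)/((2*A)) = (3*A)*(1/(2*A)) = 3/2)
Q(G) = √334/2 (Q(G) = √(82 + 3/2) = √(167/2) = √334/2)
-27800 - Q(194) = -27800 - √334/2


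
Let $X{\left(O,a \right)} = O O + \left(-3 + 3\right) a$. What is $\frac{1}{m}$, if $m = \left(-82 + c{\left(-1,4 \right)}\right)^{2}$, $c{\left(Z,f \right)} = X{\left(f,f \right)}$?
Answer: $\frac{1}{4356} \approx 0.00022957$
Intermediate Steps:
$X{\left(O,a \right)} = O^{2}$ ($X{\left(O,a \right)} = O^{2} + 0 a = O^{2} + 0 = O^{2}$)
$c{\left(Z,f \right)} = f^{2}$
$m = 4356$ ($m = \left(-82 + 4^{2}\right)^{2} = \left(-82 + 16\right)^{2} = \left(-66\right)^{2} = 4356$)
$\frac{1}{m} = \frac{1}{4356}$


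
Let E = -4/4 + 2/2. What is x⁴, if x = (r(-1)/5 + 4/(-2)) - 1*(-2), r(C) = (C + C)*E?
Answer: 0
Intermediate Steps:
E = 0 (E = -4*¼ + 2*(½) = -1 + 1 = 0)
r(C) = 0 (r(C) = (C + C)*0 = (2*C)*0 = 0)
x = 0 (x = (0/5 + 4/(-2)) - 1*(-2) = (0*(⅕) + 4*(-½)) + 2 = (0 - 2) + 2 = -2 + 2 = 0)
x⁴ = 0⁴ = 0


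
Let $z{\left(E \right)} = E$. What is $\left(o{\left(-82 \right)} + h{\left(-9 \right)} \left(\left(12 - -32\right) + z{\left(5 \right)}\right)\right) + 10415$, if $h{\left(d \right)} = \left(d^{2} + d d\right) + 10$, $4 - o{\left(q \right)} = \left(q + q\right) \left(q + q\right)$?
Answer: $-8049$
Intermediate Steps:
$o{\left(q \right)} = 4 - 4 q^{2}$ ($o{\left(q \right)} = 4 - \left(q + q\right) \left(q + q\right) = 4 - 2 q 2 q = 4 - 4 q^{2}$)
$h{\left(d \right)} = 10 + 2 d^{2}$ ($h{\left(d \right)} = \left(d^{2} + d^{2}\right) + 10 = 2 d^{2} + 10 = 10 + 2 d^{2}$)
$\left(o{\left(-82 \right)} + h{\left(-9 \right)} \left(\left(12 - -32\right) + z{\left(5 \right)}\right)\right) + 10415 = \left(\left(4 - 4 \left(-82\right)^{2}\right) + \left(10 + 2 \left(-9\right)^{2}\right) \left(\left(12 - -32\right) + 5\right)\right) + 10415 = \left(\left(4 - 26896\right) + \left(10 + 2 \cdot 81\right) \left(\left(12 + 32\right) + 5\right)\right) + 10415 = \left(\left(4 - 26896\right) + \left(10 + 162\right) \left(44 + 5\right)\right) + 10415 = \left(-26892 + 172 \cdot 49\right) + 10415 = \left(-26892 + 8428\right) + 10415 = -18464 + 10415 = -8049$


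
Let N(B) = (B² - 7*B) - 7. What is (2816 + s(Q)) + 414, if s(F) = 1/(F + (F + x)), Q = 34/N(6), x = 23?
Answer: 746143/231 ≈ 3230.1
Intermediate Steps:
N(B) = -7 + B² - 7*B
Q = -34/13 (Q = 34/(-7 + 6² - 7*6) = 34/(-7 + 36 - 42) = 34/(-13) = 34*(-1/13) = -34/13 ≈ -2.6154)
s(F) = 1/(23 + 2*F) (s(F) = 1/(F + (F + 23)) = 1/(F + (23 + F)) = 1/(23 + 2*F))
(2816 + s(Q)) + 414 = (2816 + 1/(23 + 2*(-34/13))) + 414 = (2816 + 1/(23 - 68/13)) + 414 = (2816 + 1/(231/13)) + 414 = (2816 + 13/231) + 414 = 650509/231 + 414 = 746143/231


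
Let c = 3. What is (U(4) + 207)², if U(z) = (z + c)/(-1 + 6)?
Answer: 1085764/25 ≈ 43431.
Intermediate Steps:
U(z) = ⅗ + z/5 (U(z) = (z + 3)/(-1 + 6) = (3 + z)/5 = (3 + z)*(⅕) = ⅗ + z/5)
(U(4) + 207)² = ((⅗ + (⅕)*4) + 207)² = ((⅗ + ⅘) + 207)² = (7/5 + 207)² = (1042/5)² = 1085764/25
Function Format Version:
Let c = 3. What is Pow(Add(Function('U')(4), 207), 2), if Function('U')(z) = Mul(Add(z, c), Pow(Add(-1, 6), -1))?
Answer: Rational(1085764, 25) ≈ 43431.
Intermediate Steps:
Function('U')(z) = Add(Rational(3, 5), Mul(Rational(1, 5), z)) (Function('U')(z) = Mul(Add(z, 3), Pow(Add(-1, 6), -1)) = Mul(Add(3, z), Pow(5, -1)) = Mul(Add(3, z), Rational(1, 5)) = Add(Rational(3, 5), Mul(Rational(1, 5), z)))
Pow(Add(Function('U')(4), 207), 2) = Pow(Add(Add(Rational(3, 5), Mul(Rational(1, 5), 4)), 207), 2) = Pow(Add(Add(Rational(3, 5), Rational(4, 5)), 207), 2) = Pow(Add(Rational(7, 5), 207), 2) = Pow(Rational(1042, 5), 2) = Rational(1085764, 25)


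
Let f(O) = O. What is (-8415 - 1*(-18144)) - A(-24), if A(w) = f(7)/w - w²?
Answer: 247327/24 ≈ 10305.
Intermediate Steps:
A(w) = -w² + 7/w (A(w) = 7/w - w² = -w² + 7/w)
(-8415 - 1*(-18144)) - A(-24) = (-8415 - 1*(-18144)) - (7 - 1*(-24)³)/(-24) = (-8415 + 18144) - (-1)*(7 - 1*(-13824))/24 = 9729 - (-1)*(7 + 13824)/24 = 9729 - (-1)*13831/24 = 9729 - 1*(-13831/24) = 9729 + 13831/24 = 247327/24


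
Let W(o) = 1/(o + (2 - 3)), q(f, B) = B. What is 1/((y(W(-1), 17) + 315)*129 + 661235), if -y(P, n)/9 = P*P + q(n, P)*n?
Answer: 4/2845793 ≈ 1.4056e-6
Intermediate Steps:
W(o) = 1/(-1 + o) (W(o) = 1/(o - 1) = 1/(-1 + o))
y(P, n) = -9*P² - 9*P*n (y(P, n) = -9*(P*P + P*n) = -9*(P² + P*n) = -9*P² - 9*P*n)
1/((y(W(-1), 17) + 315)*129 + 661235) = 1/((9*(-1/(-1 - 1) - 1*17)/(-1 - 1) + 315)*129 + 661235) = 1/((9*(-1/(-2) - 17)/(-2) + 315)*129 + 661235) = 1/((9*(-½)*(-1*(-½) - 17) + 315)*129 + 661235) = 1/((9*(-½)*(½ - 17) + 315)*129 + 661235) = 1/((9*(-½)*(-33/2) + 315)*129 + 661235) = 1/((297/4 + 315)*129 + 661235) = 1/((1557/4)*129 + 661235) = 1/(200853/4 + 661235) = 1/(2845793/4) = 4/2845793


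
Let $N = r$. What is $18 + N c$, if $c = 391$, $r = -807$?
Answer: $-315519$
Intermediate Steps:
$N = -807$
$18 + N c = 18 - 315537 = -315519$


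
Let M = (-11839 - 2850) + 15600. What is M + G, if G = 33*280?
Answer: 10151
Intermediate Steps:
M = 911 (M = -14689 + 15600 = 911)
G = 9240
M + G = 911 + 9240 = 10151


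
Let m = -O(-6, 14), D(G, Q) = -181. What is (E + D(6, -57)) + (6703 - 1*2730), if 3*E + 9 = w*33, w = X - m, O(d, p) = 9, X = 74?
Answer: 4702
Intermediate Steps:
m = -9 (m = -1*9 = -9)
w = 83 (w = 74 - 1*(-9) = 74 + 9 = 83)
E = 910 (E = -3 + (83*33)/3 = -3 + (⅓)*2739 = -3 + 913 = 910)
(E + D(6, -57)) + (6703 - 1*2730) = (910 - 181) + (6703 - 1*2730) = 729 + (6703 - 2730) = 729 + 3973 = 4702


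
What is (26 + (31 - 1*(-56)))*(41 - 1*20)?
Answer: 2373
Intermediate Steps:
(26 + (31 - 1*(-56)))*(41 - 1*20) = (26 + (31 + 56))*(41 - 20) = (26 + 87)*21 = 113*21 = 2373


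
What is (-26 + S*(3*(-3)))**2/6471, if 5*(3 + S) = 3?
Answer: 484/161775 ≈ 0.0029918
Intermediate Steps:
S = -12/5 (S = -3 + (1/5)*3 = -3 + 3/5 = -12/5 ≈ -2.4000)
(-26 + S*(3*(-3)))**2/6471 = (-26 - 36*(-3)/5)**2/6471 = (-26 - 12/5*(-9))**2*(1/6471) = (-26 + 108/5)**2*(1/6471) = (-22/5)**2*(1/6471) = (484/25)*(1/6471) = 484/161775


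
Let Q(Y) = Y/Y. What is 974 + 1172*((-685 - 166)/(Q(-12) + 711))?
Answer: -75971/178 ≈ -426.80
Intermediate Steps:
Q(Y) = 1
974 + 1172*((-685 - 166)/(Q(-12) + 711)) = 974 + 1172*((-685 - 166)/(1 + 711)) = 974 + 1172*(-851/712) = 974 - 249343/178 = -75971/178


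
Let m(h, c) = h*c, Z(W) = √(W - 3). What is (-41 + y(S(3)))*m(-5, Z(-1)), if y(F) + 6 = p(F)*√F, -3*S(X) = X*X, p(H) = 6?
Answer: 60*√3 + 470*I ≈ 103.92 + 470.0*I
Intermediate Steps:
S(X) = -X²/3 (S(X) = -X*X/3 = -X²/3)
Z(W) = √(-3 + W)
y(F) = -6 + 6*√F
m(h, c) = c*h
(-41 + y(S(3)))*m(-5, Z(-1)) = (-41 + (-6 + 6*√(-⅓*3²)))*(√(-3 - 1)*(-5)) = (-41 + (-6 + 6*√(-⅓*9)))*(√(-4)*(-5)) = (-41 + (-6 + 6*√(-3)))*((2*I)*(-5)) = (-41 + (-6 + 6*(I*√3)))*(-10*I) = (-41 + (-6 + 6*I*√3))*(-10*I) = (-47 + 6*I*√3)*(-10*I) = -10*I*(-47 + 6*I*√3)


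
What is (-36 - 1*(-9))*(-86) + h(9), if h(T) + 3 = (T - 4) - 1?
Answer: 2323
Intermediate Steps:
h(T) = -8 + T (h(T) = -3 + ((T - 4) - 1) = -3 + ((-4 + T) - 1) = -3 + (-5 + T) = -8 + T)
(-36 - 1*(-9))*(-86) + h(9) = (-36 - 1*(-9))*(-86) + (-8 + 9) = (-36 + 9)*(-86) + 1 = -27*(-86) + 1 = 2322 + 1 = 2323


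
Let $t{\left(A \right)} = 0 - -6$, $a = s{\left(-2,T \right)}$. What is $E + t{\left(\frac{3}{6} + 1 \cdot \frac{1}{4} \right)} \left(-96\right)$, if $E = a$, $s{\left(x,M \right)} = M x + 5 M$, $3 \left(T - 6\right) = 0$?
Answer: $-558$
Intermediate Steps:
$T = 6$ ($T = 6 + \frac{1}{3} \cdot 0 = 6 + 0 = 6$)
$s{\left(x,M \right)} = 5 M + M x$
$a = 18$ ($a = 6 \left(5 - 2\right) = 6 \cdot 3 = 18$)
$t{\left(A \right)} = 6$ ($t{\left(A \right)} = 0 + 6 = 6$)
$E = 18$
$E + t{\left(\frac{3}{6} + 1 \cdot \frac{1}{4} \right)} \left(-96\right) = 18 + 6 \left(-96\right) = 18 - 576 = -558$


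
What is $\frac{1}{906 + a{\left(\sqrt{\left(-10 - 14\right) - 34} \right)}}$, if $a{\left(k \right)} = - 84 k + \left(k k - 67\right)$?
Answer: $\frac{781}{1019209} + \frac{84 i \sqrt{58}}{1019209} \approx 0.00076628 + 0.00062767 i$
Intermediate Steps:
$a{\left(k \right)} = -67 + k^{2} - 84 k$ ($a{\left(k \right)} = - 84 k + \left(k^{2} - 67\right) = - 84 k + \left(-67 + k^{2}\right) = -67 + k^{2} - 84 k$)
$\frac{1}{906 + a{\left(\sqrt{\left(-10 - 14\right) - 34} \right)}} = \frac{1}{906 - \left(67 + 58 + 84 \sqrt{\left(-10 - 14\right) - 34}\right)} = \frac{1}{906 - \left(67 + 58 + 84 \sqrt{-24 - 34}\right)} = \frac{1}{906 - \left(67 + 58 + 84 i \sqrt{58}\right)} = \frac{1}{906 - \left(125 + 84 i \sqrt{58}\right)} = \frac{1}{781 - 84 i \sqrt{58}}$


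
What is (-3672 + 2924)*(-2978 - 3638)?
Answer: 4948768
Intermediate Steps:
(-3672 + 2924)*(-2978 - 3638) = -748*(-6616) = 4948768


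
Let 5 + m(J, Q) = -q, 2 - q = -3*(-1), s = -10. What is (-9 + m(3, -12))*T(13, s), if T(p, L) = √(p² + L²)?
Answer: -13*√269 ≈ -213.22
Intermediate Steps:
q = -1 (q = 2 - (-3)*(-1) = 2 - 1*3 = 2 - 3 = -1)
m(J, Q) = -4 (m(J, Q) = -5 - 1*(-1) = -5 + 1 = -4)
T(p, L) = √(L² + p²)
(-9 + m(3, -12))*T(13, s) = (-9 - 4)*√((-10)² + 13²) = -13*√(100 + 169) = -13*√269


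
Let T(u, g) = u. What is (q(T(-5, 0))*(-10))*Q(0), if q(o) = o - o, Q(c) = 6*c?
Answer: 0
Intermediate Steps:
q(o) = 0
(q(T(-5, 0))*(-10))*Q(0) = (0*(-10))*(6*0) = 0*0 = 0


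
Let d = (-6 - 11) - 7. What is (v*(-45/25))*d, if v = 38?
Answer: 8208/5 ≈ 1641.6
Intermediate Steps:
d = -24 (d = -17 - 7 = -24)
(v*(-45/25))*d = (38*(-45/25))*(-24) = (38*(-45*1/25))*(-24) = (38*(-9/5))*(-24) = -342/5*(-24) = 8208/5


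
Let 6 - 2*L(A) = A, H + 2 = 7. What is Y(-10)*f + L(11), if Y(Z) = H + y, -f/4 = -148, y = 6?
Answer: 13019/2 ≈ 6509.5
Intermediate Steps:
H = 5 (H = -2 + 7 = 5)
L(A) = 3 - A/2
f = 592 (f = -4*(-148) = 592)
Y(Z) = 11 (Y(Z) = 5 + 6 = 11)
Y(-10)*f + L(11) = 11*592 + (3 - 1/2*11) = 6512 + (3 - 11/2) = 6512 - 5/2 = 13019/2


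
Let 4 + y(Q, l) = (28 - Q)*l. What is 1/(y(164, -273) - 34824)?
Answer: 1/2300 ≈ 0.00043478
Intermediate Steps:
y(Q, l) = -4 + l*(28 - Q) (y(Q, l) = -4 + (28 - Q)*l = -4 + l*(28 - Q))
1/(y(164, -273) - 34824) = 1/((-4 + 28*(-273) - 1*164*(-273)) - 34824) = 1/((-4 - 7644 + 44772) - 34824) = 1/(37124 - 34824) = 1/2300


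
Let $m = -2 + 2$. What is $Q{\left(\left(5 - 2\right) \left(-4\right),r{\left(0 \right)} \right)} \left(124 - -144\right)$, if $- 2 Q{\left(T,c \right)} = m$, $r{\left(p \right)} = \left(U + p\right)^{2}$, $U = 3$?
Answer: $0$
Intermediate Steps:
$m = 0$
$r{\left(p \right)} = \left(3 + p\right)^{2}$
$Q{\left(T,c \right)} = 0$ ($Q{\left(T,c \right)} = \left(- \frac{1}{2}\right) 0 = 0$)
$Q{\left(\left(5 - 2\right) \left(-4\right),r{\left(0 \right)} \right)} \left(124 - -144\right) = 0 \left(124 - -144\right) = 0 \left(124 + 144\right) = 0 \cdot 268 = 0$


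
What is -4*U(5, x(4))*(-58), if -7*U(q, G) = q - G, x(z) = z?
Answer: -232/7 ≈ -33.143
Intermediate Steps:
U(q, G) = -q/7 + G/7 (U(q, G) = -(q - G)/7 = -q/7 + G/7)
-4*U(5, x(4))*(-58) = -4*(-⅐*5 + (⅐)*4)*(-58) = -4*(-5/7 + 4/7)*(-58) = -4*(-⅐)*(-58) = (4/7)*(-58) = -232/7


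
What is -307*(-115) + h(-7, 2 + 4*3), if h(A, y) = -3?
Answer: 35302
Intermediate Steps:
-307*(-115) + h(-7, 2 + 4*3) = -307*(-115) - 3 = 35305 - 3 = 35302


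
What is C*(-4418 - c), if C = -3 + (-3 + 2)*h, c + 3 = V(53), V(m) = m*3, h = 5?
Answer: 36592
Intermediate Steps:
V(m) = 3*m
c = 156 (c = -3 + 3*53 = -3 + 159 = 156)
C = -8 (C = -3 + (-3 + 2)*5 = -3 - 1*5 = -3 - 5 = -8)
C*(-4418 - c) = -8*(-4418 - 1*156) = -8*(-4418 - 156) = -8*(-4574) = 36592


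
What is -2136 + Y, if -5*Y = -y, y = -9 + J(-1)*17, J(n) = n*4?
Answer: -10757/5 ≈ -2151.4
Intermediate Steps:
J(n) = 4*n
y = -77 (y = -9 + (4*(-1))*17 = -9 - 4*17 = -9 - 68 = -77)
Y = -77/5 (Y = -(-1)*(-77)/5 = -⅕*77 = -77/5 ≈ -15.400)
-2136 + Y = -2136 - 77/5 = -10757/5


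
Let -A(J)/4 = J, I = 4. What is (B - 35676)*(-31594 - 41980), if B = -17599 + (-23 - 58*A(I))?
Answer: 3853070380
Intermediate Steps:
A(J) = -4*J
B = -16694 (B = -17599 + (-23 - (-232)*4) = -17599 + (-23 - 58*(-16)) = -17599 + (-23 + 928) = -17599 + 905 = -16694)
(B - 35676)*(-31594 - 41980) = (-16694 - 35676)*(-31594 - 41980) = -52370*(-73574) = 3853070380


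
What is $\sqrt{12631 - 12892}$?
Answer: $3 i \sqrt{29} \approx 16.155 i$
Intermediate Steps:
$\sqrt{12631 - 12892} = \sqrt{-261} = 3 i \sqrt{29}$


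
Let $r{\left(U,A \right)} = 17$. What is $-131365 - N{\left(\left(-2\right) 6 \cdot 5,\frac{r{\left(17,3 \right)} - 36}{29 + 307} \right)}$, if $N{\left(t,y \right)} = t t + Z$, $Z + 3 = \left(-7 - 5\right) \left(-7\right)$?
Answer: $-135046$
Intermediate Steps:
$Z = 81$ ($Z = -3 + \left(-7 - 5\right) \left(-7\right) = -3 - -84 = -3 + 84 = 81$)
$N{\left(t,y \right)} = 81 + t^{2}$ ($N{\left(t,y \right)} = t t + 81 = t^{2} + 81 = 81 + t^{2}$)
$-131365 - N{\left(\left(-2\right) 6 \cdot 5,\frac{r{\left(17,3 \right)} - 36}{29 + 307} \right)} = -131365 - \left(81 + \left(\left(-2\right) 6 \cdot 5\right)^{2}\right) = -131365 - \left(81 + \left(\left(-12\right) 5\right)^{2}\right) = -131365 - \left(81 + \left(-60\right)^{2}\right) = -131365 - \left(81 + 3600\right) = -131365 - 3681 = -135046$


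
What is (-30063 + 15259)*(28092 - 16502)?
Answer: -171578360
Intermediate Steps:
(-30063 + 15259)*(28092 - 16502) = -14804*11590 = -171578360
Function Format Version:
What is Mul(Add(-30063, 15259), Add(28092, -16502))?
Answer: -171578360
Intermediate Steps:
Mul(Add(-30063, 15259), Add(28092, -16502)) = Mul(-14804, 11590) = -171578360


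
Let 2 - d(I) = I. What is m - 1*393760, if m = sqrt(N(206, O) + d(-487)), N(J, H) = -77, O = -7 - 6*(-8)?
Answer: -393760 + 2*sqrt(103) ≈ -3.9374e+5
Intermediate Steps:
d(I) = 2 - I
O = 41 (O = -7 + 48 = 41)
m = 2*sqrt(103) (m = sqrt(-77 + (2 - 1*(-487))) = sqrt(-77 + (2 + 487)) = sqrt(-77 + 489) = sqrt(412) = 2*sqrt(103) ≈ 20.298)
m - 1*393760 = 2*sqrt(103) - 1*393760 = 2*sqrt(103) - 393760 = -393760 + 2*sqrt(103)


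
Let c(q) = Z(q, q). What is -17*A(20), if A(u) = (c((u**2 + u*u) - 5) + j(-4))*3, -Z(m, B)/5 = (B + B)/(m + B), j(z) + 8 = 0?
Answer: 663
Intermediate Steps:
j(z) = -8 (j(z) = -8 + 0 = -8)
Z(m, B) = -10*B/(B + m) (Z(m, B) = -5*(B + B)/(m + B) = -5*2*B/(B + m) = -10*B/(B + m))
c(q) = -5 (c(q) = -10*q/(q + q) = -10*q/(2*q) = -10*q*1/(2*q) = -5)
A(u) = -39 (A(u) = (-5 - 8)*3 = -13*3 = -39)
-17*A(20) = -17*(-39) = 663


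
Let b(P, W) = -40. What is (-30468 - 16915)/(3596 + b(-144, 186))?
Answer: -6769/508 ≈ -13.325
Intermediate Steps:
(-30468 - 16915)/(3596 + b(-144, 186)) = (-30468 - 16915)/(3596 - 40) = -47383/3556 = -47383*1/3556 = -6769/508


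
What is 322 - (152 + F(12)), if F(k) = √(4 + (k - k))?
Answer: 168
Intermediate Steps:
F(k) = 2 (F(k) = √(4 + 0) = √4 = 2)
322 - (152 + F(12)) = 322 - (152 + 2) = 322 - 1*154 = 322 - 154 = 168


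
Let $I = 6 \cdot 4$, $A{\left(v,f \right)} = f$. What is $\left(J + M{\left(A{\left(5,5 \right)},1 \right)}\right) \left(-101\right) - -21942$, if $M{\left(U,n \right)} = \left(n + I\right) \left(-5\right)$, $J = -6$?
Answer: $35173$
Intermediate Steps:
$I = 24$
$M{\left(U,n \right)} = -120 - 5 n$ ($M{\left(U,n \right)} = \left(n + 24\right) \left(-5\right) = \left(24 + n\right) \left(-5\right) = -120 - 5 n$)
$\left(J + M{\left(A{\left(5,5 \right)},1 \right)}\right) \left(-101\right) - -21942 = \left(-6 - 125\right) \left(-101\right) - -21942 = \left(-6 - 125\right) \left(-101\right) + 21942 = \left(-131\right) \left(-101\right) + 21942 = 13231 + 21942 = 35173$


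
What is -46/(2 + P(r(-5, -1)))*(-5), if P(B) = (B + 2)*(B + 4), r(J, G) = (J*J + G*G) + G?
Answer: 46/157 ≈ 0.29299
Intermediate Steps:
r(J, G) = G + G² + J² (r(J, G) = (J² + G²) + G = (G² + J²) + G = G + G² + J²)
P(B) = (2 + B)*(4 + B)
-46/(2 + P(r(-5, -1)))*(-5) = -46/(2 + (8 + (-1 + (-1)² + (-5)²)² + 6*(-1 + (-1)² + (-5)²)))*(-5) = -46/(2 + (8 + (-1 + 1 + 25)² + 6*(-1 + 1 + 25)))*(-5) = -46/(2 + (8 + 25² + 6*25))*(-5) = -46/(2 + (8 + 625 + 150))*(-5) = -46/(2 + 783)*(-5) = -46/785*(-5) = 46/157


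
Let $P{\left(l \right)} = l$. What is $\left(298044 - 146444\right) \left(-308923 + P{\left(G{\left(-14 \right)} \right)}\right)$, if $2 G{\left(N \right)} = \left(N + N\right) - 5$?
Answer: $-46835228200$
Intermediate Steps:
$G{\left(N \right)} = - \frac{5}{2} + N$ ($G{\left(N \right)} = \frac{\left(N + N\right) - 5}{2} = \frac{2 N - 5}{2} = \frac{-5 + 2 N}{2} = - \frac{5}{2} + N$)
$\left(298044 - 146444\right) \left(-308923 + P{\left(G{\left(-14 \right)} \right)}\right) = \left(298044 - 146444\right) \left(-308923 - \frac{33}{2}\right) = 151600 \left(-308923 - \frac{33}{2}\right) = 151600 \left(- \frac{617879}{2}\right) = -46835228200$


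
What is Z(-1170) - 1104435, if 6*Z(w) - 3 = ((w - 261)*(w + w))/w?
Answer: -2209823/2 ≈ -1.1049e+6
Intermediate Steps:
Z(w) = -173/2 + w/3 (Z(w) = ½ + (((w - 261)*(w + w))/w)/6 = ½ + (((-261 + w)*(2*w))/w)/6 = ½ + ((2*w*(-261 + w))/w)/6 = ½ + (-522 + 2*w)/6 = ½ + (-87 + w/3) = -173/2 + w/3)
Z(-1170) - 1104435 = (-173/2 + (⅓)*(-1170)) - 1104435 = (-173/2 - 390) - 1104435 = -953/2 - 1104435 = -2209823/2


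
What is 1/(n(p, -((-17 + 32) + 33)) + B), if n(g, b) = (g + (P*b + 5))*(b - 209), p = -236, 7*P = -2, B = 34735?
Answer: 7/634042 ≈ 1.1040e-5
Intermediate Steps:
P = -2/7 (P = (⅐)*(-2) = -2/7 ≈ -0.28571)
n(g, b) = (-209 + b)*(5 + g - 2*b/7) (n(g, b) = (g + (-2*b/7 + 5))*(b - 209) = (g + (5 - 2*b/7))*(-209 + b) = (5 + g - 2*b/7)*(-209 + b) = (-209 + b)*(5 + g - 2*b/7))
1/(n(p, -((-17 + 32) + 33)) + B) = 1/((-1045 - 209*(-236) - 2*((-17 + 32) + 33)²/7 + 453*(-((-17 + 32) + 33))/7 - ((-17 + 32) + 33)*(-236)) + 34735) = 1/((-1045 + 49324 - 2*(15 + 33)²/7 + 453*(-(15 + 33))/7 - (15 + 33)*(-236)) + 34735) = 1/((-1045 + 49324 - 2*(-1*48)²/7 + 453*(-1*48)/7 - 1*48*(-236)) + 34735) = 1/((-1045 + 49324 - 2/7*(-48)² + (453/7)*(-48) - 48*(-236)) + 34735) = 1/((-1045 + 49324 - 2/7*2304 - 21744/7 + 11328) + 34735) = 1/((-1045 + 49324 - 4608/7 - 21744/7 + 11328) + 34735) = 1/(390897/7 + 34735) = 1/(634042/7) = 7/634042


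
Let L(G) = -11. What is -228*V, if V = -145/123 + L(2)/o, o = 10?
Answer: 106514/205 ≈ 519.58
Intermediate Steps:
V = -2803/1230 (V = -145/123 - 11/10 = -2803/1230 ≈ -2.2789)
-228*V = -228*(-2803/1230) = 106514/205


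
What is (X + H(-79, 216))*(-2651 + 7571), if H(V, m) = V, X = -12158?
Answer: -60206040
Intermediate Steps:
(X + H(-79, 216))*(-2651 + 7571) = (-12158 - 79)*(-2651 + 7571) = -12237*4920 = -60206040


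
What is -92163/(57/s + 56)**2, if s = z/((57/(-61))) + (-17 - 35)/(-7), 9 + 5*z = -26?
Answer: -3266091656067/126815044321 ≈ -25.755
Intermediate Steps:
z = -7 (z = -9/5 + (1/5)*(-26) = -9/5 - 26/5 = -7)
s = 5953/399 (s = -7/(57/(-61)) + (-17 - 35)/(-7) = -7/(57*(-1/61)) - 52*(-1/7) = -7/(-57/61) + 52/7 = -7*(-61/57) + 52/7 = 427/57 + 52/7 = 5953/399 ≈ 14.920)
-92163/(57/s + 56)**2 = -92163/(57/(5953/399) + 56)**2 = -92163/(57*(399/5953) + 56)**2 = -92163/(22743/5953 + 56)**2 = -92163/((356111/5953)**2) = -92163/126815044321/35438209 = -92163*35438209/126815044321 = -3266091656067/126815044321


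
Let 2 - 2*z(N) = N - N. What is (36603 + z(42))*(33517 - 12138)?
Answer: 782556916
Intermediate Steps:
z(N) = 1 (z(N) = 1 - (N - N)/2 = 1 - 1/2*0 = 1 + 0 = 1)
(36603 + z(42))*(33517 - 12138) = (36603 + 1)*(33517 - 12138) = 36604*21379 = 782556916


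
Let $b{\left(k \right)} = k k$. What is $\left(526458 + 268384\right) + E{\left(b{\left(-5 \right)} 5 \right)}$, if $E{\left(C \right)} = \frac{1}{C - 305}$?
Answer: $\frac{143071559}{180} \approx 7.9484 \cdot 10^{5}$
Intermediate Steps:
$b{\left(k \right)} = k^{2}$
$E{\left(C \right)} = \frac{1}{-305 + C}$
$\left(526458 + 268384\right) + E{\left(b{\left(-5 \right)} 5 \right)} = \left(526458 + 268384\right) + \frac{1}{-305 + \left(-5\right)^{2} \cdot 5} = 794842 + \frac{1}{-305 + 25 \cdot 5} = 794842 + \frac{1}{-305 + 125} = 794842 + \frac{1}{-180} = 794842 - \frac{1}{180} = \frac{143071559}{180}$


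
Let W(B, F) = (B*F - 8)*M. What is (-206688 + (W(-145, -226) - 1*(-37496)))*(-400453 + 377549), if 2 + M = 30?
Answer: -17135490176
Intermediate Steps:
M = 28 (M = -2 + 30 = 28)
W(B, F) = -224 + 28*B*F (W(B, F) = (B*F - 8)*28 = (-8 + B*F)*28 = -224 + 28*B*F)
(-206688 + (W(-145, -226) - 1*(-37496)))*(-400453 + 377549) = (-206688 + ((-224 + 28*(-145)*(-226)) - 1*(-37496)))*(-400453 + 377549) = (-206688 + ((-224 + 917560) + 37496))*(-22904) = (-206688 + (917336 + 37496))*(-22904) = (-206688 + 954832)*(-22904) = 748144*(-22904) = -17135490176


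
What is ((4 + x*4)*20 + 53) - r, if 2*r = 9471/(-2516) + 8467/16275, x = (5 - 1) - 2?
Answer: 24128306953/81895800 ≈ 294.62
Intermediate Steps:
x = 2 (x = 4 - 2 = 2)
r = -132837553/81895800 (r = (9471/(-2516) + 8467/16275)/2 = (9471*(-1/2516) + 8467*(1/16275))/2 = (-9471/2516 + 8467/16275)/2 = (½)*(-132837553/40947900) = -132837553/81895800 ≈ -1.6220)
((4 + x*4)*20 + 53) - r = ((4 + 2*4)*20 + 53) - 1*(-132837553/81895800) = ((4 + 8)*20 + 53) + 132837553/81895800 = (12*20 + 53) + 132837553/81895800 = (240 + 53) + 132837553/81895800 = 293 + 132837553/81895800 = 24128306953/81895800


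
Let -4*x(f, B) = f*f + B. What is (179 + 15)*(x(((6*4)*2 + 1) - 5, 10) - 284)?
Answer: -149477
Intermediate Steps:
x(f, B) = -B/4 - f**2/4 (x(f, B) = -(f*f + B)/4 = -(f**2 + B)/4 = -(B + f**2)/4 = -B/4 - f**2/4)
(179 + 15)*(x(((6*4)*2 + 1) - 5, 10) - 284) = (179 + 15)*((-1/4*10 - (((6*4)*2 + 1) - 5)**2/4) - 284) = 194*((-5/2 - ((24*2 + 1) - 5)**2/4) - 284) = 194*((-5/2 - ((48 + 1) - 5)**2/4) - 284) = 194*((-5/2 - (49 - 5)**2/4) - 284) = 194*((-5/2 - 1/4*44**2) - 284) = 194*((-5/2 - 1/4*1936) - 284) = 194*((-5/2 - 484) - 284) = 194*(-973/2 - 284) = 194*(-1541/2) = -149477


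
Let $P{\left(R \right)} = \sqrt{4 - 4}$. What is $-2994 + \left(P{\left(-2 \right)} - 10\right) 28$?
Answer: $-3274$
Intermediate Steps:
$P{\left(R \right)} = 0$ ($P{\left(R \right)} = \sqrt{0} = 0$)
$-2994 + \left(P{\left(-2 \right)} - 10\right) 28 = -2994 + \left(0 - 10\right) 28 = -2994 - 280 = -3274$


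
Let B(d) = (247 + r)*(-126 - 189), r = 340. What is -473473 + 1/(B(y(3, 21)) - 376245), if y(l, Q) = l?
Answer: -265689373951/561150 ≈ -4.7347e+5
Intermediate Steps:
B(d) = -184905 (B(d) = (247 + 340)*(-126 - 189) = 587*(-315) = -184905)
-473473 + 1/(B(y(3, 21)) - 376245) = -473473 + 1/(-184905 - 376245) = -473473 + 1/(-561150) = -473473 - 1/561150 = -265689373951/561150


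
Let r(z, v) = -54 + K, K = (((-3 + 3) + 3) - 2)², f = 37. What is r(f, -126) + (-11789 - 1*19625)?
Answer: -31467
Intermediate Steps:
K = 1 (K = ((0 + 3) - 2)² = (3 - 2)² = 1² = 1)
r(z, v) = -53 (r(z, v) = -54 + 1 = -53)
r(f, -126) + (-11789 - 1*19625) = -53 + (-11789 - 1*19625) = -53 + (-11789 - 19625) = -53 - 31414 = -31467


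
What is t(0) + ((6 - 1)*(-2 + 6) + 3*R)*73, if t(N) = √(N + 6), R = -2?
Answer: 1022 + √6 ≈ 1024.4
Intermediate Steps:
t(N) = √(6 + N)
t(0) + ((6 - 1)*(-2 + 6) + 3*R)*73 = √(6 + 0) + ((6 - 1)*(-2 + 6) + 3*(-2))*73 = √6 + (5*4 - 6)*73 = √6 + (20 - 6)*73 = √6 + 14*73 = √6 + 1022 = 1022 + √6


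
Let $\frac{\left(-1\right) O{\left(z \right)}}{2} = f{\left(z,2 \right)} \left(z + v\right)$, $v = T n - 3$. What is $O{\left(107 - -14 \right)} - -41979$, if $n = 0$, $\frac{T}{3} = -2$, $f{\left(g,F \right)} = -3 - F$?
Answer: $43159$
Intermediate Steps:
$T = -6$ ($T = 3 \left(-2\right) = -6$)
$v = -3$ ($v = \left(-6\right) 0 - 3 = 0 - 3 = -3$)
$O{\left(z \right)} = -30 + 10 z$ ($O{\left(z \right)} = - 2 \left(-3 - 2\right) \left(z - 3\right) = - 2 \left(-3 - 2\right) \left(-3 + z\right) = - 2 \left(- 5 \left(-3 + z\right)\right) = - 2 \left(15 - 5 z\right) = -30 + 10 z$)
$O{\left(107 - -14 \right)} - -41979 = \left(-30 + 10 \left(107 - -14\right)\right) - -41979 = \left(-30 + 10 \left(107 + 14\right)\right) + 41979 = \left(-30 + 10 \cdot 121\right) + 41979 = \left(-30 + 1210\right) + 41979 = 1180 + 41979 = 43159$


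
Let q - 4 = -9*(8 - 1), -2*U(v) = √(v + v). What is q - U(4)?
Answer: -59 + √2 ≈ -57.586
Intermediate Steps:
U(v) = -√2*√v/2 (U(v) = -√(v + v)/2 = -√2*√v/2)
q = -59 (q = 4 - 9*(8 - 1) = 4 - 9*7 = 4 - 63 = -59)
q - U(4) = -59 - (-1)*√2*√4/2 = -59 - (-1)*√2*2/2 = -59 - (-1)*√2 = -59 + √2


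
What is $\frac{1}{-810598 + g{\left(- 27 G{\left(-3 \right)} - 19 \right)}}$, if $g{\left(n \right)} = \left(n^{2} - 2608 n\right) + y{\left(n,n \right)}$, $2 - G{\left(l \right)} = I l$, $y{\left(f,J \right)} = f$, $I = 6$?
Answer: $\frac{1}{959196} \approx 1.0425 \cdot 10^{-6}$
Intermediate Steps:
$G{\left(l \right)} = 2 - 6 l$
$g{\left(n \right)} = n^{2} - 2607 n$ ($g{\left(n \right)} = \left(n^{2} - 2608 n\right) + n = n^{2} - 2607 n$)
$\frac{1}{-810598 + g{\left(- 27 G{\left(-3 \right)} - 19 \right)}} = \frac{1}{-810598 + \left(- 27 \left(2 - -18\right) - 19\right) \left(-2607 - \left(19 + 27 \left(2 - -18\right)\right)\right)} = \frac{1}{-810598 + \left(- 27 \left(2 + 18\right) - 19\right) \left(-2607 - \left(19 + 27 \left(2 + 18\right)\right)\right)} = \frac{1}{-810598 + \left(\left(-27\right) 20 - 19\right) \left(-2607 - 559\right)} = \frac{1}{-810598 + \left(-540 - 19\right) \left(-2607 - 559\right)} = \frac{1}{-810598 - 559 \left(-2607 - 559\right)} = \frac{1}{-810598 - -1769794} = \frac{1}{-810598 + 1769794} = \frac{1}{959196}$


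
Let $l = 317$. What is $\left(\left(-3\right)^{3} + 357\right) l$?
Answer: $104610$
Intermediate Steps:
$\left(\left(-3\right)^{3} + 357\right) l = \left(\left(-3\right)^{3} + 357\right) 317 = \left(-27 + 357\right) 317 = 330 \cdot 317 = 104610$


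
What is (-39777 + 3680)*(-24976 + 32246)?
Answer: -262425190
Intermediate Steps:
(-39777 + 3680)*(-24976 + 32246) = -36097*7270 = -262425190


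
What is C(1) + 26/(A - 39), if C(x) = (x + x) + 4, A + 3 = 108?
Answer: 211/33 ≈ 6.3939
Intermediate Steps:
A = 105 (A = -3 + 108 = 105)
C(x) = 4 + 2*x (C(x) = 2*x + 4 = 4 + 2*x)
C(1) + 26/(A - 39) = (4 + 2*1) + 26/(105 - 39) = (4 + 2) + 26/66 = 6 + (1/66)*26 = 6 + 13/33 = 211/33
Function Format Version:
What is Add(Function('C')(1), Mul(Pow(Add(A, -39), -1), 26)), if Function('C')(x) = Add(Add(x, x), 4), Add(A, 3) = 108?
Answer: Rational(211, 33) ≈ 6.3939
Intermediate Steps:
A = 105 (A = Add(-3, 108) = 105)
Function('C')(x) = Add(4, Mul(2, x)) (Function('C')(x) = Add(Mul(2, x), 4) = Add(4, Mul(2, x)))
Add(Function('C')(1), Mul(Pow(Add(A, -39), -1), 26)) = Add(Add(4, Mul(2, 1)), Mul(Pow(Add(105, -39), -1), 26)) = Add(Add(4, 2), Mul(Pow(66, -1), 26)) = Add(6, Mul(Rational(1, 66), 26)) = Add(6, Rational(13, 33)) = Rational(211, 33)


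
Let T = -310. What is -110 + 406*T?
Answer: -125970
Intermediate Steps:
-110 + 406*T = -110 + 406*(-310) = -110 - 125860 = -125970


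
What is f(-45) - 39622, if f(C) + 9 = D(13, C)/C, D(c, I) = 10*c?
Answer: -356705/9 ≈ -39634.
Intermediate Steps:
f(C) = -9 + 130/C (f(C) = -9 + (10*13)/C = -9 + 130/C)
f(-45) - 39622 = (-9 + 130/(-45)) - 39622 = (-9 + 130*(-1/45)) - 39622 = (-9 - 26/9) - 39622 = -107/9 - 39622 = -356705/9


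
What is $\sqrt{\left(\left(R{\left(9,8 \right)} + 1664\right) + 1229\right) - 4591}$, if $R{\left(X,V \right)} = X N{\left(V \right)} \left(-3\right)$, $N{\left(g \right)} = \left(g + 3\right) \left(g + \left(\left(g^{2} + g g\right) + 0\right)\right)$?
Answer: $i \sqrt{42090} \approx 205.16 i$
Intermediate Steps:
$N{\left(g \right)} = \left(3 + g\right) \left(g + 2 g^{2}\right)$ ($N{\left(g \right)} = \left(3 + g\right) \left(g + \left(\left(g^{2} + g^{2}\right) + 0\right)\right) = \left(3 + g\right) \left(g + \left(2 g^{2} + 0\right)\right) = \left(3 + g\right) \left(g + 2 g^{2}\right)$)
$R{\left(X,V \right)} = - 3 V X \left(3 + 2 V^{2} + 7 V\right)$ ($R{\left(X,V \right)} = X V \left(3 + 2 V^{2} + 7 V\right) \left(-3\right) = V X \left(3 + 2 V^{2} + 7 V\right) \left(-3\right) = - 3 V X \left(3 + 2 V^{2} + 7 V\right)$)
$\sqrt{\left(\left(R{\left(9,8 \right)} + 1664\right) + 1229\right) - 4591} = \sqrt{\left(\left(\left(-3\right) 8 \cdot 9 \left(3 + 2 \cdot 8^{2} + 7 \cdot 8\right) + 1664\right) + 1229\right) - 4591} = \sqrt{\left(\left(\left(-3\right) 8 \cdot 9 \left(3 + 2 \cdot 64 + 56\right) + 1664\right) + 1229\right) - 4591} = \sqrt{\left(\left(\left(-3\right) 8 \cdot 9 \left(3 + 128 + 56\right) + 1664\right) + 1229\right) - 4591} = \sqrt{\left(\left(\left(-3\right) 8 \cdot 9 \cdot 187 + 1664\right) + 1229\right) - 4591} = \sqrt{\left(\left(-40392 + 1664\right) + 1229\right) - 4591} = \sqrt{\left(-38728 + 1229\right) - 4591} = \sqrt{-37499 - 4591} = \sqrt{-42090} = i \sqrt{42090}$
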